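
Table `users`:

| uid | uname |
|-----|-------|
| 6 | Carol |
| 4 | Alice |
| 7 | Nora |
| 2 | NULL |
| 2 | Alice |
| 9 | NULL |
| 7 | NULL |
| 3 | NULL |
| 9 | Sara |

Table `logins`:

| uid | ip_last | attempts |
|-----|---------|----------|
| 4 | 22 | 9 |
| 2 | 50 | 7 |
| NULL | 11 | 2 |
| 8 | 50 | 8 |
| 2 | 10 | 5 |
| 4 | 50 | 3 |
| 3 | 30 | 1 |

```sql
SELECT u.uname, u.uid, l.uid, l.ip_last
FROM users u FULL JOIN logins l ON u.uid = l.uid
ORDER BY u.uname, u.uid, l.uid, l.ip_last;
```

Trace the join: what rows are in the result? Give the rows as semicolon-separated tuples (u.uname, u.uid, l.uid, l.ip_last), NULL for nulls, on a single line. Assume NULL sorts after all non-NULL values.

(Alice, 2, 2, 10); (Alice, 2, 2, 50); (Alice, 4, 4, 22); (Alice, 4, 4, 50); (Carol, 6, NULL, NULL); (Nora, 7, NULL, NULL); (Sara, 9, NULL, NULL); (NULL, 2, 2, 10); (NULL, 2, 2, 50); (NULL, 3, 3, 30); (NULL, 7, NULL, NULL); (NULL, 9, NULL, NULL); (NULL, NULL, 8, 50); (NULL, NULL, NULL, 11)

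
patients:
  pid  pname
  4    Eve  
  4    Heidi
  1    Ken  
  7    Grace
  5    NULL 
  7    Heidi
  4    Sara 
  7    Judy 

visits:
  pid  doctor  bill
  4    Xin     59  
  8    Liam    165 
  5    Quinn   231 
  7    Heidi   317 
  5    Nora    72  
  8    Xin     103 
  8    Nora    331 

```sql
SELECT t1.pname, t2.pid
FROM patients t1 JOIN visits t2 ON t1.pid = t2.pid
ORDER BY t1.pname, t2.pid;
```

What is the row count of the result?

INNER JOIN keeps only pairs where the ON condition holds.
Matching on t1.pid = t2.pid.
Matched pairs: 8.
Total: 8 rows.

8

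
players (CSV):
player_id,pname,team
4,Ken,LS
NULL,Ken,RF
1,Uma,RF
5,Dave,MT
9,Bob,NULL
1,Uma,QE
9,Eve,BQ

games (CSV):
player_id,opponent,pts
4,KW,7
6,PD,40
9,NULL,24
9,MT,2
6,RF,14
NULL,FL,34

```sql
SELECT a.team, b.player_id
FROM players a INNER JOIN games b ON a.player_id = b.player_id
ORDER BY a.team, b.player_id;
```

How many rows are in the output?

INNER JOIN keeps only pairs where the ON condition holds.
Matching on a.player_id = b.player_id. A NULL in a compared column never satisfies the condition.
- a[0] player_id=4 → 1 match(es) in b → 1 row(s).
- a[1] player_id=NULL → no match; dropped.
- a[2] player_id=1 → no match; dropped.
- a[3] player_id=5 → no match; dropped.
- a[4] player_id=9 → 2 match(es) in b → 2 row(s).
- a[5] player_id=1 → no match; dropped.
- a[6] player_id=9 → 2 match(es) in b → 2 row(s).
Total: 5 rows.

5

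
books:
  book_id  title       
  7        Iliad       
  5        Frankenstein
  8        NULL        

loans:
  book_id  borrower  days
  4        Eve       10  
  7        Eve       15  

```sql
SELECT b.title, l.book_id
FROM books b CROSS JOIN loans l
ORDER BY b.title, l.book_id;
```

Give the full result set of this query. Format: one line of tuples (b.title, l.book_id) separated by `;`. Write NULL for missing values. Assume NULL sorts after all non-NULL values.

CROSS JOIN pairs every row of `books` with every row of `loans`: 3 × 2 = 6 rows.
After projecting and ordering:
b.title | l.book_id
Frankenstein | 4
Frankenstein | 7
Iliad | 4
Iliad | 7
NULL | 4
NULL | 7

(Frankenstein, 4); (Frankenstein, 7); (Iliad, 4); (Iliad, 7); (NULL, 4); (NULL, 7)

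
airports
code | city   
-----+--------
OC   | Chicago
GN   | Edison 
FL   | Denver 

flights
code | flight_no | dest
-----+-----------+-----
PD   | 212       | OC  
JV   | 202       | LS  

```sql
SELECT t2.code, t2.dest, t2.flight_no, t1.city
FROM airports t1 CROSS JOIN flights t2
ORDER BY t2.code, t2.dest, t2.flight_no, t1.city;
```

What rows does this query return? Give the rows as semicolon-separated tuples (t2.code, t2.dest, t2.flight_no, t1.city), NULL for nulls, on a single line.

(JV, LS, 202, Chicago); (JV, LS, 202, Denver); (JV, LS, 202, Edison); (PD, OC, 212, Chicago); (PD, OC, 212, Denver); (PD, OC, 212, Edison)

CROSS JOIN pairs every row of `airports` with every row of `flights`: 3 × 2 = 6 rows.
After projecting and ordering:
t2.code | t2.dest | t2.flight_no | t1.city
JV | LS | 202 | Chicago
JV | LS | 202 | Denver
JV | LS | 202 | Edison
PD | OC | 212 | Chicago
PD | OC | 212 | Denver
PD | OC | 212 | Edison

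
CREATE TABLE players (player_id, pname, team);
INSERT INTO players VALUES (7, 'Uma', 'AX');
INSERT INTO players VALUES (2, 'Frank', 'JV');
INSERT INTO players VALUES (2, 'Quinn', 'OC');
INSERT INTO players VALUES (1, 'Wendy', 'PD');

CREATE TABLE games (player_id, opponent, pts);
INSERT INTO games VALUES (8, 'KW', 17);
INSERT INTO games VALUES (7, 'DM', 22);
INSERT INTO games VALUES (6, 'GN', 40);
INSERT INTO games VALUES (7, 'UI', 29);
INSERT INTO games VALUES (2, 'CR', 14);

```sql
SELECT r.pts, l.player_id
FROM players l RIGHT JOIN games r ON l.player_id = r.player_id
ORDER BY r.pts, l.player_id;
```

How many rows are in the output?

RIGHT JOIN keeps every row from `games`; unmatched rows get NULL for `players`'s columns.
Matching on l.player_id = r.player_id.
- player_id=7: 2 matching r row(s), so 2 row(s) emitted.
- player_id=2: 1 matching r row(s), so 1 row(s) emitted.
- player_id=2: 1 matching r row(s), so 1 row(s) emitted.
- player_id=1: no matching r row.
- 2 r row(s) had no l match → kept, l columns NULL.
Total: 4 matched + 2 padded = 6 rows.

6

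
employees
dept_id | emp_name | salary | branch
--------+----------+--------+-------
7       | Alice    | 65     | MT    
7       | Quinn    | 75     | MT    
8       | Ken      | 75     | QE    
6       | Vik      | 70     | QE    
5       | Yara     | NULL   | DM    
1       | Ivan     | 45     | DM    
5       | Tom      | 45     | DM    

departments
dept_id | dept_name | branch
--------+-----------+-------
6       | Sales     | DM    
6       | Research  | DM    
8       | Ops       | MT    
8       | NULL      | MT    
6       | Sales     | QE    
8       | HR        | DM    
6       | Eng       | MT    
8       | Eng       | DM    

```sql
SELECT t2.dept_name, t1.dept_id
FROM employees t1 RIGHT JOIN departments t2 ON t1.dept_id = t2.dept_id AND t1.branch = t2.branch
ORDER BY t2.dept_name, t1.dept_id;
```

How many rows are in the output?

RIGHT JOIN keeps every row from `departments`; unmatched rows get NULL for `employees`'s columns.
Matching on t1.dept_id = t2.dept_id AND t1.branch = t2.branch.
- dept_id=7, branch=MT: no matching t2 row.
- dept_id=7, branch=MT: no matching t2 row.
- dept_id=8, branch=QE: no matching t2 row.
- dept_id=6, branch=QE: 1 matching t2 row(s), so 1 row(s) emitted.
- dept_id=5, branch=DM: no matching t2 row.
- dept_id=1, branch=DM: no matching t2 row.
- dept_id=5, branch=DM: no matching t2 row.
- 7 t2 row(s) had no t1 match → kept, t1 columns NULL.
Total: 1 matched + 7 padded = 8 rows.

8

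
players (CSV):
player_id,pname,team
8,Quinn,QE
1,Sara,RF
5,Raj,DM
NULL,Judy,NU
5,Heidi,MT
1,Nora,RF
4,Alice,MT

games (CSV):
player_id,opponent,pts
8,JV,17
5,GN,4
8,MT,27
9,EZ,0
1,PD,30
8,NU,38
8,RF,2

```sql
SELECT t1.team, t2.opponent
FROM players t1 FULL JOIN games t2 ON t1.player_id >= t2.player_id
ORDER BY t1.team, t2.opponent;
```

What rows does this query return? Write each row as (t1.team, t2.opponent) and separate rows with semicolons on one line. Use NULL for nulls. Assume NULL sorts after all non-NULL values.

(DM, GN); (DM, PD); (MT, GN); (MT, PD); (MT, PD); (NU, NULL); (QE, GN); (QE, JV); (QE, MT); (QE, NU); (QE, PD); (QE, RF); (RF, PD); (RF, PD); (NULL, EZ)

FULL OUTER JOIN keeps every row from both sides; unmatched rows get NULL for the other side's columns.
Matching on t1.player_id >= t2.player_id. A NULL in a compared column never satisfies the condition.
- player_id=8: 6 matching t2 row(s), so 6 row(s) emitted.
- player_id=1: 1 matching t2 row(s), so 1 row(s) emitted.
- player_id=5: 2 matching t2 row(s), so 2 row(s) emitted.
- player_id=NULL: no t2 row matches, row kept with t2 columns NULL.
- player_id=5: 2 matching t2 row(s), so 2 row(s) emitted.
- player_id=1: 1 matching t2 row(s), so 1 row(s) emitted.
- player_id=4: 1 matching t2 row(s), so 1 row(s) emitted.
- plus 1 unmatched t2 row(s), each kept with NULL t1 columns.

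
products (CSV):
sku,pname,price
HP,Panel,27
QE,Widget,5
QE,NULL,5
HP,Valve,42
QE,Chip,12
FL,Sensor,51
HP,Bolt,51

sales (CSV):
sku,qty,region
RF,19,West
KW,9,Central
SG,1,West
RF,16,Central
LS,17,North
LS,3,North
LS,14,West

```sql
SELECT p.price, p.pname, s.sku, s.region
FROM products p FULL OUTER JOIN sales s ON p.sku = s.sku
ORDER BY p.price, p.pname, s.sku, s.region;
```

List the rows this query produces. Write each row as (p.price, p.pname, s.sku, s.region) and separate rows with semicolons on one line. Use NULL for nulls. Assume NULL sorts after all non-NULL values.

(5, Widget, NULL, NULL); (5, NULL, NULL, NULL); (12, Chip, NULL, NULL); (27, Panel, NULL, NULL); (42, Valve, NULL, NULL); (51, Bolt, NULL, NULL); (51, Sensor, NULL, NULL); (NULL, NULL, KW, Central); (NULL, NULL, LS, North); (NULL, NULL, LS, North); (NULL, NULL, LS, West); (NULL, NULL, RF, Central); (NULL, NULL, RF, West); (NULL, NULL, SG, West)

FULL OUTER JOIN keeps every row from both sides; unmatched rows get NULL for the other side's columns.
Matching on p.sku = s.sku.
- sku=HP: no s row matches, row kept with s columns NULL.
- sku=QE: no s row matches, row kept with s columns NULL.
- sku=QE: no s row matches, row kept with s columns NULL.
- sku=HP: no s row matches, row kept with s columns NULL.
- sku=QE: no s row matches, row kept with s columns NULL.
- sku=FL: no s row matches, row kept with s columns NULL.
- sku=HP: no s row matches, row kept with s columns NULL.
- 7 row(s) from s found no p partner → padded with NULL.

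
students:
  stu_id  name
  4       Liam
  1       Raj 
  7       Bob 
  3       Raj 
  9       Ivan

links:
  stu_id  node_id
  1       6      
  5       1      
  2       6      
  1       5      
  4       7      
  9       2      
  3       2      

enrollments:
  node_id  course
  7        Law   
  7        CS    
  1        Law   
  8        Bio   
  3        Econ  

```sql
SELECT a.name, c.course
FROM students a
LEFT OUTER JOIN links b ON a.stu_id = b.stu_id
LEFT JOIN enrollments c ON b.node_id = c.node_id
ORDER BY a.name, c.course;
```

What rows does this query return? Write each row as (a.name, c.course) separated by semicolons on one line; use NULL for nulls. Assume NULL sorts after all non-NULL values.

(Bob, NULL); (Ivan, NULL); (Liam, CS); (Liam, Law); (Raj, NULL); (Raj, NULL); (Raj, NULL)

Evaluate left to right. First `students a LEFT JOIN links b` on stu_id: 6 row(s).
Then LEFT JOIN `enrollments c` on node_id: each of those 6 rows is kept; rows whose b.node_id has no match in c get NULL for c's columns.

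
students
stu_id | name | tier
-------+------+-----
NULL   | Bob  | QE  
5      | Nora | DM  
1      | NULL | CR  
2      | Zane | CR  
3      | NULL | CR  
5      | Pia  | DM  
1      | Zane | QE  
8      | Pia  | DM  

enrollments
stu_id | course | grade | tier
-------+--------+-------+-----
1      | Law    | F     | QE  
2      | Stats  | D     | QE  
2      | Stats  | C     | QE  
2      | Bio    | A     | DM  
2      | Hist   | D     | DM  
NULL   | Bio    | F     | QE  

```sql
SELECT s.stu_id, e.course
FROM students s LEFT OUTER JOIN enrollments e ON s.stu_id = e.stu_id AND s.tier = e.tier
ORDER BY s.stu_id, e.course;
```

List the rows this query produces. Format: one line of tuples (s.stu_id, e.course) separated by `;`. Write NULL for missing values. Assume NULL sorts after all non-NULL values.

(1, Law); (1, NULL); (2, NULL); (3, NULL); (5, NULL); (5, NULL); (8, NULL); (NULL, NULL)

LEFT JOIN keeps every row from `students`; unmatched rows get NULL for `enrollments`'s columns.
Matching on s.stu_id = e.stu_id AND s.tier = e.tier. A NULL in a compared column never satisfies the condition.
- s (stu_id=NULL, tier=QE) has no partner → padded with NULL.
- s (stu_id=5, tier=DM) has no partner → padded with NULL.
- s (stu_id=1, tier=CR) has no partner → padded with NULL.
- s (stu_id=2, tier=CR) has no partner → padded with NULL.
- s (stu_id=3, tier=CR) has no partner → padded with NULL.
- s (stu_id=5, tier=DM) has no partner → padded with NULL.
- s (stu_id=1, tier=QE) pairs with 1 row(s) of e.
- s (stu_id=8, tier=DM) has no partner → padded with NULL.
After projecting and ordering:
s.stu_id | e.course
1 | Law
1 | NULL
2 | NULL
3 | NULL
5 | NULL
5 | NULL
8 | NULL
NULL | NULL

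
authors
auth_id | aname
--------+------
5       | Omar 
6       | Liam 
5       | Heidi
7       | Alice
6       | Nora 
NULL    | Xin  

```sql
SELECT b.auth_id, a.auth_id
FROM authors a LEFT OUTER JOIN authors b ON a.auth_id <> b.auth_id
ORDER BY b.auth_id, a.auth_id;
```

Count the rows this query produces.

17

LEFT JOIN keeps every row from `authors a`; unmatched rows get NULL for `authors b`'s columns.
Matching on a.auth_id <> b.auth_id. A NULL in a compared column never satisfies the condition.
- auth_id=5: 3 matching b row(s), so 3 row(s) emitted.
- auth_id=6: 3 matching b row(s), so 3 row(s) emitted.
- auth_id=5: 3 matching b row(s), so 3 row(s) emitted.
- auth_id=7: 4 matching b row(s), so 4 row(s) emitted.
- auth_id=6: 3 matching b row(s), so 3 row(s) emitted.
- auth_id=NULL: no b row matches, row kept with b columns NULL.
Total: 16 matched + 1 padded = 17 rows.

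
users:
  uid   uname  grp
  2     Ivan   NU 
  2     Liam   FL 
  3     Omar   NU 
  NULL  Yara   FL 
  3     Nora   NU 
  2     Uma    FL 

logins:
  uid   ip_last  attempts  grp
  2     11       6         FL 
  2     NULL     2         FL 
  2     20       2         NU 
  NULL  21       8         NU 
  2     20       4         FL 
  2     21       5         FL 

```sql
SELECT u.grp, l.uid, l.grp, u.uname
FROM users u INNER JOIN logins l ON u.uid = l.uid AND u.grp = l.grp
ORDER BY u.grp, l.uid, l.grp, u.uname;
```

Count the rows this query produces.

INNER JOIN keeps only pairs where the ON condition holds.
Matching on u.uid = l.uid AND u.grp = l.grp. A NULL in a compared column never satisfies the condition.
- u[0] uid=2, grp=NU → 1 match(es) in l → 1 row(s).
- u[1] uid=2, grp=FL → 4 match(es) in l → 4 row(s).
- u[2] uid=3, grp=NU → no match; dropped.
- u[3] uid=NULL, grp=FL → no match; dropped.
- u[4] uid=3, grp=NU → no match; dropped.
- u[5] uid=2, grp=FL → 4 match(es) in l → 4 row(s).
Total: 9 rows.

9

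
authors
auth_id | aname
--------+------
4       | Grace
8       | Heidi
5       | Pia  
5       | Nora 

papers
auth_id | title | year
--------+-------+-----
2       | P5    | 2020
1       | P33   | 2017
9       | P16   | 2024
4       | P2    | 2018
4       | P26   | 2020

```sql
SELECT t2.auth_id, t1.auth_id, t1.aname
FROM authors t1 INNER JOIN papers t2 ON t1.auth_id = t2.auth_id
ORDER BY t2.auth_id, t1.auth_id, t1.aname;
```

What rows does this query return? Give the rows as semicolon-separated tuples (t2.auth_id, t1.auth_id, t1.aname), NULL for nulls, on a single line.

INNER JOIN keeps only pairs where the ON condition holds.
Matching on t1.auth_id = t2.auth_id.
- t1 (auth_id=4) pairs with 2 row(s) of t2.
- t1 (auth_id=8) has no partner → excluded.
- t1 (auth_id=5) has no partner → excluded.
- t1 (auth_id=5) has no partner → excluded.
After projecting and ordering:
t2.auth_id | t1.auth_id | t1.aname
4 | 4 | Grace
4 | 4 | Grace

(4, 4, Grace); (4, 4, Grace)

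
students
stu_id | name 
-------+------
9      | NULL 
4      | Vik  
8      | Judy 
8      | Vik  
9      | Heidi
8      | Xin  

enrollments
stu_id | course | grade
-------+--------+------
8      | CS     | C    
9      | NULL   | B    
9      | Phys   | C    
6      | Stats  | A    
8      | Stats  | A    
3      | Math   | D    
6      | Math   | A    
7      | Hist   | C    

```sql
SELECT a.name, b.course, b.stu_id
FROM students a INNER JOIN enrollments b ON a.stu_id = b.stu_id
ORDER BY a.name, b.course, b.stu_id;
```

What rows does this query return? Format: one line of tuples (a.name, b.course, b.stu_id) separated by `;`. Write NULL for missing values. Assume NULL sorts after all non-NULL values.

(Heidi, Phys, 9); (Heidi, NULL, 9); (Judy, CS, 8); (Judy, Stats, 8); (Vik, CS, 8); (Vik, Stats, 8); (Xin, CS, 8); (Xin, Stats, 8); (NULL, Phys, 9); (NULL, NULL, 9)

INNER JOIN keeps only pairs where the ON condition holds.
Matching on a.stu_id = b.stu_id.
- a row (stu_id=9): matches 2 b row(s) → 2 output row(s).
- a row (stu_id=4): no match → dropped.
- a row (stu_id=8): matches 2 b row(s) → 2 output row(s).
- a row (stu_id=8): matches 2 b row(s) → 2 output row(s).
- a row (stu_id=9): matches 2 b row(s) → 2 output row(s).
- a row (stu_id=8): matches 2 b row(s) → 2 output row(s).
After projecting and ordering:
a.name | b.course | b.stu_id
Heidi | Phys | 9
Heidi | NULL | 9
Judy | CS | 8
Judy | Stats | 8
Vik | CS | 8
Vik | Stats | 8
Xin | CS | 8
Xin | Stats | 8
NULL | Phys | 9
NULL | NULL | 9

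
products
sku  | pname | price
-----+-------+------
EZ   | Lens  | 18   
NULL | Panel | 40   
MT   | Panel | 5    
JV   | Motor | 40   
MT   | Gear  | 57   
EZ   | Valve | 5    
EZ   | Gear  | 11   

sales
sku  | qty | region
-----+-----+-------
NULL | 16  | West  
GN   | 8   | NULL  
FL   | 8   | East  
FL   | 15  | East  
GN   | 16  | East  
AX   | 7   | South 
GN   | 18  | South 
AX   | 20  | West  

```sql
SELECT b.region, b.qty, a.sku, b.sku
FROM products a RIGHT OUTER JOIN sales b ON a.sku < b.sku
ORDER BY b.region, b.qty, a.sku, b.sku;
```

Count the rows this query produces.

18

RIGHT JOIN keeps every row from `sales`; unmatched rows get NULL for `products`'s columns.
Matching on a.sku < b.sku. A NULL in a compared column never satisfies the condition.
- a row (sku=EZ): matches 5 b row(s) → 5 output row(s).
- a row (sku=NULL): no match.
- a row (sku=MT): no match.
- a row (sku=JV): no match.
- a row (sku=MT): no match.
- a row (sku=EZ): matches 5 b row(s) → 5 output row(s).
- a row (sku=EZ): matches 5 b row(s) → 5 output row(s).
- 3 b row(s) had no a match → kept, a columns NULL.
Total: 15 matched + 3 padded = 18 rows.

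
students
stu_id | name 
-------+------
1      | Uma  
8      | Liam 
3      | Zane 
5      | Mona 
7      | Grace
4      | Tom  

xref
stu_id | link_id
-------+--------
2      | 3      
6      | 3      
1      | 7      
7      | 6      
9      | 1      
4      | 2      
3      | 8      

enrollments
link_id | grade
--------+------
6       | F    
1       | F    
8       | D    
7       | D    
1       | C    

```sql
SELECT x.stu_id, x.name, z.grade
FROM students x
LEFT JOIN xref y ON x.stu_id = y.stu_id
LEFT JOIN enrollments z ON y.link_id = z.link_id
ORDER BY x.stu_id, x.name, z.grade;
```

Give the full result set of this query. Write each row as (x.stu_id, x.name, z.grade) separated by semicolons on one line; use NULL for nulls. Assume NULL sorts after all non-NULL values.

Step 1 — x LEFT JOIN y on stu_id → 6 row(s).
Then LEFT JOIN `enrollments z` on link_id: each of those 6 rows is kept; rows whose y.link_id has no match in z get NULL for z's columns.

(1, Uma, D); (3, Zane, D); (4, Tom, NULL); (5, Mona, NULL); (7, Grace, F); (8, Liam, NULL)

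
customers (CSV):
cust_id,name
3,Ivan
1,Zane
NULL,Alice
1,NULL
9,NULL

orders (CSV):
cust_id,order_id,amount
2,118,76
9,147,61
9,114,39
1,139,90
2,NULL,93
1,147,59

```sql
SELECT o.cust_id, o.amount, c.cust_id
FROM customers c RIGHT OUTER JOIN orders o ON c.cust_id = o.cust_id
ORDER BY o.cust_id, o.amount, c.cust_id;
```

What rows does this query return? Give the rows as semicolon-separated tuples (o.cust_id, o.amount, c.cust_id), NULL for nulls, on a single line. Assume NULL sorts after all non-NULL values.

RIGHT JOIN keeps every row from `orders`; unmatched rows get NULL for `customers`'s columns.
Matching on c.cust_id = o.cust_id. A NULL in a compared column never satisfies the condition.
Matched pairs: 6; unmatched o rows kept: 2.

(1, 59, 1); (1, 59, 1); (1, 90, 1); (1, 90, 1); (2, 76, NULL); (2, 93, NULL); (9, 39, 9); (9, 61, 9)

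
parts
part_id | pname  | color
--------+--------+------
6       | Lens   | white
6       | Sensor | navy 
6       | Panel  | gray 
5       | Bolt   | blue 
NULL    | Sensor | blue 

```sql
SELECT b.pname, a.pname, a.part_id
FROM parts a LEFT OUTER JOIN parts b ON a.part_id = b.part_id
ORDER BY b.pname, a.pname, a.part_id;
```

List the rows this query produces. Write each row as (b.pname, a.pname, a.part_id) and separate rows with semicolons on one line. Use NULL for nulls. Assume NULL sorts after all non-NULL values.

LEFT JOIN keeps every row from `parts a`; unmatched rows get NULL for `parts b`'s columns.
Matching on a.part_id = b.part_id. A NULL in a compared column never satisfies the condition.
Matched pairs: 10; unmatched a rows kept: 1.

(Bolt, Bolt, 5); (Lens, Lens, 6); (Lens, Panel, 6); (Lens, Sensor, 6); (Panel, Lens, 6); (Panel, Panel, 6); (Panel, Sensor, 6); (Sensor, Lens, 6); (Sensor, Panel, 6); (Sensor, Sensor, 6); (NULL, Sensor, NULL)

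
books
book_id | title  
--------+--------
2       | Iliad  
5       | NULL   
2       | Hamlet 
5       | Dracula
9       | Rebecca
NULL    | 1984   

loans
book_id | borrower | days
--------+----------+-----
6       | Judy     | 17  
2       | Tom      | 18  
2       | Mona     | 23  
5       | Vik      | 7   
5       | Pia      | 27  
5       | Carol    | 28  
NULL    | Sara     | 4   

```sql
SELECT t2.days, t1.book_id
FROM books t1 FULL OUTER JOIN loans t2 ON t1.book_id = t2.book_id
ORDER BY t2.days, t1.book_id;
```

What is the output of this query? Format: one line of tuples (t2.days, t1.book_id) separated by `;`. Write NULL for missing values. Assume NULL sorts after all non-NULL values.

(4, NULL); (7, 5); (7, 5); (17, NULL); (18, 2); (18, 2); (23, 2); (23, 2); (27, 5); (27, 5); (28, 5); (28, 5); (NULL, 9); (NULL, NULL)

FULL OUTER JOIN keeps every row from both sides; unmatched rows get NULL for the other side's columns.
Matching on t1.book_id = t2.book_id. A NULL in a compared column never satisfies the condition.
Matched pairs: 10; unmatched t1 rows kept: 2; unmatched t2 rows kept: 2.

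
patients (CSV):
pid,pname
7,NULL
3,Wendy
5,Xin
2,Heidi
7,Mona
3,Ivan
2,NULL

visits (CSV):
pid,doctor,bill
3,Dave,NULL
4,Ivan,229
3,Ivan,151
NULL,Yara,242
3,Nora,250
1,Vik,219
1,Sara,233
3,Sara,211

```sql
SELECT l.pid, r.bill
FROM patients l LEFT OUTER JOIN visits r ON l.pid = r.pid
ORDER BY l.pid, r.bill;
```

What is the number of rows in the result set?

LEFT JOIN keeps every row from `patients`; unmatched rows get NULL for `visits`'s columns.
Matching on l.pid = r.pid. A NULL in a compared column never satisfies the condition.
- l (pid=7) has no partner → padded with NULL.
- l (pid=3) pairs with 4 row(s) of r.
- l (pid=5) has no partner → padded with NULL.
- l (pid=2) has no partner → padded with NULL.
- l (pid=7) has no partner → padded with NULL.
- l (pid=3) pairs with 4 row(s) of r.
- l (pid=2) has no partner → padded with NULL.
Total: 8 matched + 5 padded = 13 rows.

13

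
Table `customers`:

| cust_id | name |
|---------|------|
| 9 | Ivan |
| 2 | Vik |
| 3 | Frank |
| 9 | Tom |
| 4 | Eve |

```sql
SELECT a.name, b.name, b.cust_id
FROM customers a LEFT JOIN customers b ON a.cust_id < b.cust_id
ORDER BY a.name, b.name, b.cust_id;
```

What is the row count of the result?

LEFT JOIN keeps every row from `customers a`; unmatched rows get NULL for `customers b`'s columns.
Matching on a.cust_id < b.cust_id.
- a (cust_id=9) has no partner → padded with NULL.
- a (cust_id=2) pairs with 4 row(s) of b.
- a (cust_id=3) pairs with 3 row(s) of b.
- a (cust_id=9) has no partner → padded with NULL.
- a (cust_id=4) pairs with 2 row(s) of b.
Total: 9 matched + 2 padded = 11 rows.

11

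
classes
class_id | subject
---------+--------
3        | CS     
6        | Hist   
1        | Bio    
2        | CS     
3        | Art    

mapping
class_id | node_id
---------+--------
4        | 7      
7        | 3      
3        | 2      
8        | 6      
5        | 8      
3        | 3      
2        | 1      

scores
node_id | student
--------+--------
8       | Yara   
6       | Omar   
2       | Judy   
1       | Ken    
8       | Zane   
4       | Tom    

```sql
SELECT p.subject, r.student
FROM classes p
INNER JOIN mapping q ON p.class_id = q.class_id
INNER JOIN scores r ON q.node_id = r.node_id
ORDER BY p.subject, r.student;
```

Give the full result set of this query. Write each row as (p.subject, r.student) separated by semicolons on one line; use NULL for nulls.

(Art, Judy); (CS, Judy); (CS, Ken)

Joins associate left-to-right: classes INNER JOIN mapping on class_id gives 5 intermediate row(s).
Then INNER JOIN `scores r` on node_id: keep only rows whose q.node_id appears in r.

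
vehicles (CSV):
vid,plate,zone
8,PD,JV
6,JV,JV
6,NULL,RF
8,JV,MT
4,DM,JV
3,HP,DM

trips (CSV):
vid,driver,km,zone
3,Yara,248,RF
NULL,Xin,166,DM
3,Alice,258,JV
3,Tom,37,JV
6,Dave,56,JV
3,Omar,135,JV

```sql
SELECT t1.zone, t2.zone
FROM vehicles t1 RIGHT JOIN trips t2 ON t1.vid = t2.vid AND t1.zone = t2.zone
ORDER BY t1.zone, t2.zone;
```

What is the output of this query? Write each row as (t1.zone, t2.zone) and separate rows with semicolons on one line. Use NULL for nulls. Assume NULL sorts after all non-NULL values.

(JV, JV); (NULL, DM); (NULL, JV); (NULL, JV); (NULL, JV); (NULL, RF)

RIGHT JOIN keeps every row from `trips`; unmatched rows get NULL for `vehicles`'s columns.
Matching on t1.vid = t2.vid AND t1.zone = t2.zone. A NULL in a compared column never satisfies the condition.
- vid=8, zone=JV: no matching t2 row.
- vid=6, zone=JV: 1 matching t2 row(s), so 1 row(s) emitted.
- vid=6, zone=RF: no matching t2 row.
- vid=8, zone=MT: no matching t2 row.
- vid=4, zone=JV: no matching t2 row.
- vid=3, zone=DM: no matching t2 row.
- plus 5 unmatched t2 row(s), each kept with NULL t1 columns.
After projecting and ordering:
t1.zone | t2.zone
JV | JV
NULL | DM
NULL | JV
NULL | JV
NULL | JV
NULL | RF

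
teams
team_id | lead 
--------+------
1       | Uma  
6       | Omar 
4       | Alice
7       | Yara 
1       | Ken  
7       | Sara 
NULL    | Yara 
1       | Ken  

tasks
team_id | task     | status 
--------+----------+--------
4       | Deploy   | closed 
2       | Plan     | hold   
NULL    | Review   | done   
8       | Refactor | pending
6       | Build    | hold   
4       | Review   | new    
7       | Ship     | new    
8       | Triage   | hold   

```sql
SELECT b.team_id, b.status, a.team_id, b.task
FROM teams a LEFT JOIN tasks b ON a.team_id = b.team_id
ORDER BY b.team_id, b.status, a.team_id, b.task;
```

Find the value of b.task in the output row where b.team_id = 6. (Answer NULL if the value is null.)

Build

LEFT JOIN keeps every row from `teams`; unmatched rows get NULL for `tasks`'s columns.
Matching on a.team_id = b.team_id. A NULL in a compared column never satisfies the condition.
Matched pairs: 5; unmatched a rows kept: 4.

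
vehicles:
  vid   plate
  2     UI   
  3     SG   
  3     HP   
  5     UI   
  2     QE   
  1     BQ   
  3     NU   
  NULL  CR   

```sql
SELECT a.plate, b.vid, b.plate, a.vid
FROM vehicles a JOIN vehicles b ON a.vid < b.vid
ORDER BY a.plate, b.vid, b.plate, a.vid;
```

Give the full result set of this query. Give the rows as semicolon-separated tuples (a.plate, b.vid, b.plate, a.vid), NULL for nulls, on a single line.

INNER JOIN keeps only pairs where the ON condition holds.
Matching on a.vid < b.vid. A NULL in a compared column never satisfies the condition.
Matched pairs: 17.

(BQ, 2, QE, 1); (BQ, 2, UI, 1); (BQ, 3, HP, 1); (BQ, 3, NU, 1); (BQ, 3, SG, 1); (BQ, 5, UI, 1); (HP, 5, UI, 3); (NU, 5, UI, 3); (QE, 3, HP, 2); (QE, 3, NU, 2); (QE, 3, SG, 2); (QE, 5, UI, 2); (SG, 5, UI, 3); (UI, 3, HP, 2); (UI, 3, NU, 2); (UI, 3, SG, 2); (UI, 5, UI, 2)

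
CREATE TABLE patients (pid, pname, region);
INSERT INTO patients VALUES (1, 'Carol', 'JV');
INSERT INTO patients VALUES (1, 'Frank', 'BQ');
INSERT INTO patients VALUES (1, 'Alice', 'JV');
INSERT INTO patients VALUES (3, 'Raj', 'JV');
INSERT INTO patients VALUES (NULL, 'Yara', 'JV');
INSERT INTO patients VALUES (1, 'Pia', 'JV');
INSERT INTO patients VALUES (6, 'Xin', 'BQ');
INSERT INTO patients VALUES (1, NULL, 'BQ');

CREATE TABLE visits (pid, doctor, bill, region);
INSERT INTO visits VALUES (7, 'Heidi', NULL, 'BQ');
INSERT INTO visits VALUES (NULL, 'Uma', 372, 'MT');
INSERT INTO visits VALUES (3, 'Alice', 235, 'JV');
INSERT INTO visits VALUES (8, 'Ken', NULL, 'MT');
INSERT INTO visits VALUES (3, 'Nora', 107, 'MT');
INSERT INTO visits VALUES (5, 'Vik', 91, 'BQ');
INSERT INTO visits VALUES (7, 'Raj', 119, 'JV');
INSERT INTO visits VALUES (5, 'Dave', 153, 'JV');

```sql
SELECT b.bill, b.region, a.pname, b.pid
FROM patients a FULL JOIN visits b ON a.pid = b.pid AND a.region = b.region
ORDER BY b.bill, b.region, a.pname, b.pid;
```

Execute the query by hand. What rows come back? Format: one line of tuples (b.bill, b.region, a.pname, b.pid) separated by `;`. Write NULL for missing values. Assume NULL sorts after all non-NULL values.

FULL OUTER JOIN keeps every row from both sides; unmatched rows get NULL for the other side's columns.
Matching on a.pid = b.pid AND a.region = b.region. A NULL in a compared column never satisfies the condition.
- a (pid=1, region=JV) has no partner → padded with NULL.
- a (pid=1, region=BQ) has no partner → padded with NULL.
- a (pid=1, region=JV) has no partner → padded with NULL.
- a (pid=3, region=JV) pairs with 1 row(s) of b.
- a (pid=NULL, region=JV) has no partner → padded with NULL.
- a (pid=1, region=JV) has no partner → padded with NULL.
- a (pid=6, region=BQ) has no partner → padded with NULL.
- a (pid=1, region=BQ) has no partner → padded with NULL.
- 7 b row(s) had no a match → kept, a columns NULL.

(91, BQ, NULL, 5); (107, MT, NULL, 3); (119, JV, NULL, 7); (153, JV, NULL, 5); (235, JV, Raj, 3); (372, MT, NULL, NULL); (NULL, BQ, NULL, 7); (NULL, MT, NULL, 8); (NULL, NULL, Alice, NULL); (NULL, NULL, Carol, NULL); (NULL, NULL, Frank, NULL); (NULL, NULL, Pia, NULL); (NULL, NULL, Xin, NULL); (NULL, NULL, Yara, NULL); (NULL, NULL, NULL, NULL)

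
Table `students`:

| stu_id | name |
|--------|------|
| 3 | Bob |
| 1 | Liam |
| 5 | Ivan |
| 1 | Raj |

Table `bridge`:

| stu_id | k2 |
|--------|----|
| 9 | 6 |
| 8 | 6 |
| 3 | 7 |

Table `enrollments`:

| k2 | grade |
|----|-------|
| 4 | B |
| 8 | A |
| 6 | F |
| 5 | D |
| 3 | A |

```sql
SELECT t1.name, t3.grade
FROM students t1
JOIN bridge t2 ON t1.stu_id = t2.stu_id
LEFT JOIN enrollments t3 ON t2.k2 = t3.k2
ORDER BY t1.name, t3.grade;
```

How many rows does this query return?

1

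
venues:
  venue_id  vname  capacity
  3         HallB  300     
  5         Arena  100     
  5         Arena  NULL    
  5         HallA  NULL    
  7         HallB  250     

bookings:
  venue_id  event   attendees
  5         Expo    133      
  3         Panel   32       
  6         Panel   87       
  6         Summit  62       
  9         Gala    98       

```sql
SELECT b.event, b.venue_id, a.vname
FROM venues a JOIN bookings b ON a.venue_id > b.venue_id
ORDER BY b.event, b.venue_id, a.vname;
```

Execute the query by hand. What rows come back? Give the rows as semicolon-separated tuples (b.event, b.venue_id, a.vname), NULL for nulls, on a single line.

INNER JOIN keeps only pairs where the ON condition holds.
Matching on a.venue_id > b.venue_id.
Matched pairs: 7.

(Expo, 5, HallB); (Panel, 3, Arena); (Panel, 3, Arena); (Panel, 3, HallA); (Panel, 3, HallB); (Panel, 6, HallB); (Summit, 6, HallB)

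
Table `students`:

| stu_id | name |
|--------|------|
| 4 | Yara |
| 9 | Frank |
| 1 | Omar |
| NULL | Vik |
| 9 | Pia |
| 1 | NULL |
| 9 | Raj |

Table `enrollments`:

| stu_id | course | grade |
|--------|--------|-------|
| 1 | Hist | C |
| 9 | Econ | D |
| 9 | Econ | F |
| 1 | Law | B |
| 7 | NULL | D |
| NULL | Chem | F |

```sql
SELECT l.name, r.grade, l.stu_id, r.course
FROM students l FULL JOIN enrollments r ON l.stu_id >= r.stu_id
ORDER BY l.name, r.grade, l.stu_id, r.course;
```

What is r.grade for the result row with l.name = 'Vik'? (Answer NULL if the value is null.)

NULL

FULL OUTER JOIN keeps every row from both sides; unmatched rows get NULL for the other side's columns.
Matching on l.stu_id >= r.stu_id. A NULL in a compared column never satisfies the condition.
Matched pairs: 21; unmatched l rows kept: 1; unmatched r rows kept: 1.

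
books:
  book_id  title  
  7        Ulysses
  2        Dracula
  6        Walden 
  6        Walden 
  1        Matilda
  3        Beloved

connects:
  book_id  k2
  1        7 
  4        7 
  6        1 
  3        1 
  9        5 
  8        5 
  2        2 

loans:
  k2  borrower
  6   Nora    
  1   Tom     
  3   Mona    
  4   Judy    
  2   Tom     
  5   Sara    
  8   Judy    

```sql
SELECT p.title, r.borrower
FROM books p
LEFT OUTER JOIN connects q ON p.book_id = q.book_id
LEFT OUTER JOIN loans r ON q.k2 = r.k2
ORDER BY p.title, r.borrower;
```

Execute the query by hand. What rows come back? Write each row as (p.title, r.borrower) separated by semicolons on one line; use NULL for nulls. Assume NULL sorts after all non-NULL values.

Evaluate left to right. First `books p LEFT JOIN connects q` on book_id: 6 row(s).
Then LEFT JOIN `loans r` on k2: each of those 6 rows is kept; rows whose q.k2 has no match in r get NULL for r's columns.

(Beloved, Tom); (Dracula, Tom); (Matilda, NULL); (Ulysses, NULL); (Walden, Tom); (Walden, Tom)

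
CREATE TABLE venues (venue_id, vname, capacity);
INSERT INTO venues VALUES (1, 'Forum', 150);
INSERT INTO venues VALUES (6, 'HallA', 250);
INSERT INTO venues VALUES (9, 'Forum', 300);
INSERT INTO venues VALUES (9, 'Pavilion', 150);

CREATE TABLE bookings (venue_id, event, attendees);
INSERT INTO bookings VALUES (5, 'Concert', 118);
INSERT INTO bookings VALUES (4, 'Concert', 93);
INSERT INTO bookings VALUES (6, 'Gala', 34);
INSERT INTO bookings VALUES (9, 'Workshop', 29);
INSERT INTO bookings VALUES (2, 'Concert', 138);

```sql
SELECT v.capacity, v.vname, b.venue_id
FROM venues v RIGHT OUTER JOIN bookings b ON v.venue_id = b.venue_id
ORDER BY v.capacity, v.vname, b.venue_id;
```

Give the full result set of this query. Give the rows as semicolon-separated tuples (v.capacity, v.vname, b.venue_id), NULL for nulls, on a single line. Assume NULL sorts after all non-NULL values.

(150, Pavilion, 9); (250, HallA, 6); (300, Forum, 9); (NULL, NULL, 2); (NULL, NULL, 4); (NULL, NULL, 5)

RIGHT JOIN keeps every row from `bookings`; unmatched rows get NULL for `venues`'s columns.
Matching on v.venue_id = b.venue_id.
- venue_id=1: no matching b row.
- venue_id=6: 1 matching b row(s), so 1 row(s) emitted.
- venue_id=9: 1 matching b row(s), so 1 row(s) emitted.
- venue_id=9: 1 matching b row(s), so 1 row(s) emitted.
- 3 row(s) from b found no v partner → padded with NULL.
After projecting and ordering:
v.capacity | v.vname | b.venue_id
150 | Pavilion | 9
250 | HallA | 6
300 | Forum | 9
NULL | NULL | 2
NULL | NULL | 4
NULL | NULL | 5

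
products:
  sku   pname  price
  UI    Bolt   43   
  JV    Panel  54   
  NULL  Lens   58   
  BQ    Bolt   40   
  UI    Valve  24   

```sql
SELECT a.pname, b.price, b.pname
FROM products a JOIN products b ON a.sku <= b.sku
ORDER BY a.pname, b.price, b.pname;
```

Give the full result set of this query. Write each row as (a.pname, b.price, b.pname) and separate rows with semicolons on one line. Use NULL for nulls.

INNER JOIN keeps only pairs where the ON condition holds.
Matching on a.sku <= b.sku. A NULL in a compared column never satisfies the condition.
- a[0] sku=UI → 2 match(es) in b → 2 row(s).
- a[1] sku=JV → 3 match(es) in b → 3 row(s).
- a[2] sku=NULL → no match; dropped.
- a[3] sku=BQ → 4 match(es) in b → 4 row(s).
- a[4] sku=UI → 2 match(es) in b → 2 row(s).

(Bolt, 24, Valve); (Bolt, 24, Valve); (Bolt, 40, Bolt); (Bolt, 43, Bolt); (Bolt, 43, Bolt); (Bolt, 54, Panel); (Panel, 24, Valve); (Panel, 43, Bolt); (Panel, 54, Panel); (Valve, 24, Valve); (Valve, 43, Bolt)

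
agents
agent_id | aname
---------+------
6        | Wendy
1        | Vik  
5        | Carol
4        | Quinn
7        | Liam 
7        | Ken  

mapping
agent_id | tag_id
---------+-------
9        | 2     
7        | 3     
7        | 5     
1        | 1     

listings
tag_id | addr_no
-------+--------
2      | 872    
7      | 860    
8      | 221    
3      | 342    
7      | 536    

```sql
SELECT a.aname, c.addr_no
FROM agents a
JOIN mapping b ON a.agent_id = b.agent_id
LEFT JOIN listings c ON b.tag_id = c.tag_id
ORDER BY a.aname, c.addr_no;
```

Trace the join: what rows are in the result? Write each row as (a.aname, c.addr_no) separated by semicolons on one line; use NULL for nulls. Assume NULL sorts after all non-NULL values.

(Ken, 342); (Ken, NULL); (Liam, 342); (Liam, NULL); (Vik, NULL)

Step 1 — a INNER JOIN b on agent_id → 5 row(s).
Then LEFT JOIN `listings c` on tag_id: each of those 5 rows is kept; rows whose b.tag_id has no match in c get NULL for c's columns.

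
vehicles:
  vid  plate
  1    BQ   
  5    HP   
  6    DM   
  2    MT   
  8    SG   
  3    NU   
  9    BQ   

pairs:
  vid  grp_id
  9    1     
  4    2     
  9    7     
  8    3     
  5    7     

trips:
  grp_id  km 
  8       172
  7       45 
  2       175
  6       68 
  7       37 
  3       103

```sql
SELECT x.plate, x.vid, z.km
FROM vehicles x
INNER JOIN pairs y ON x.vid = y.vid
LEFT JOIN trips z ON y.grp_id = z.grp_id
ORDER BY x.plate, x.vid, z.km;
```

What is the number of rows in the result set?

Joins associate left-to-right: vehicles INNER JOIN pairs on vid gives 4 intermediate row(s).
Then LEFT JOIN `trips z` on grp_id: each of those 4 rows is kept; rows whose y.grp_id has no match in z get NULL for z's columns.
Result: 6 row(s).

6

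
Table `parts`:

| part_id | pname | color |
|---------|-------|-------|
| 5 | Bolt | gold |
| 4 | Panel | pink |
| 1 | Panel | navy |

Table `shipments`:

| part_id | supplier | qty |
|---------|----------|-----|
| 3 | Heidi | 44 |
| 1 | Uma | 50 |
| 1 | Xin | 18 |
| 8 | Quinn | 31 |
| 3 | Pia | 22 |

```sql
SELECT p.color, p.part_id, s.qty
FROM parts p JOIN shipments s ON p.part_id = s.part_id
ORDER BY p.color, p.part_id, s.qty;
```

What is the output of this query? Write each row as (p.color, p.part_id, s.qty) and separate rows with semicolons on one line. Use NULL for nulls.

INNER JOIN keeps only pairs where the ON condition holds.
Matching on p.part_id = s.part_id.
Matched pairs: 2.

(navy, 1, 18); (navy, 1, 50)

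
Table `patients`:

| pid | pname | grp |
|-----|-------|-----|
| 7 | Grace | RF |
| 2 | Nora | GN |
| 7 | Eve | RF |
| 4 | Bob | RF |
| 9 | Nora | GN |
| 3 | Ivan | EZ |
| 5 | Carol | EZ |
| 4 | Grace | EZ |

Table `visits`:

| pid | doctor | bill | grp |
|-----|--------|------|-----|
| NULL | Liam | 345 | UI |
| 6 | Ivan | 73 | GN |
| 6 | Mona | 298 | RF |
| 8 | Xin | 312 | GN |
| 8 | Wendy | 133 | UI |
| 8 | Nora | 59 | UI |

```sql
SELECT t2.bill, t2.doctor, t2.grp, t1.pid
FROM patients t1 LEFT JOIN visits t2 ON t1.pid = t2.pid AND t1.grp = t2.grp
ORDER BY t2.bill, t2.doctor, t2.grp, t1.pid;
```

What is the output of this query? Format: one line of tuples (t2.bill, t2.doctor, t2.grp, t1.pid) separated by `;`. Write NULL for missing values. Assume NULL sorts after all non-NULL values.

LEFT JOIN keeps every row from `patients`; unmatched rows get NULL for `visits`'s columns.
Matching on t1.pid = t2.pid AND t1.grp = t2.grp. A NULL in a compared column never satisfies the condition.
- t1 (pid=7, grp=RF) has no partner → padded with NULL.
- t1 (pid=2, grp=GN) has no partner → padded with NULL.
- t1 (pid=7, grp=RF) has no partner → padded with NULL.
- t1 (pid=4, grp=RF) has no partner → padded with NULL.
- t1 (pid=9, grp=GN) has no partner → padded with NULL.
- t1 (pid=3, grp=EZ) has no partner → padded with NULL.
- t1 (pid=5, grp=EZ) has no partner → padded with NULL.
- t1 (pid=4, grp=EZ) has no partner → padded with NULL.
After projecting and ordering:
t2.bill | t2.doctor | t2.grp | t1.pid
NULL | NULL | NULL | 2
NULL | NULL | NULL | 3
NULL | NULL | NULL | 4
NULL | NULL | NULL | 4
NULL | NULL | NULL | 5
NULL | NULL | NULL | 7
NULL | NULL | NULL | 7
NULL | NULL | NULL | 9

(NULL, NULL, NULL, 2); (NULL, NULL, NULL, 3); (NULL, NULL, NULL, 4); (NULL, NULL, NULL, 4); (NULL, NULL, NULL, 5); (NULL, NULL, NULL, 7); (NULL, NULL, NULL, 7); (NULL, NULL, NULL, 9)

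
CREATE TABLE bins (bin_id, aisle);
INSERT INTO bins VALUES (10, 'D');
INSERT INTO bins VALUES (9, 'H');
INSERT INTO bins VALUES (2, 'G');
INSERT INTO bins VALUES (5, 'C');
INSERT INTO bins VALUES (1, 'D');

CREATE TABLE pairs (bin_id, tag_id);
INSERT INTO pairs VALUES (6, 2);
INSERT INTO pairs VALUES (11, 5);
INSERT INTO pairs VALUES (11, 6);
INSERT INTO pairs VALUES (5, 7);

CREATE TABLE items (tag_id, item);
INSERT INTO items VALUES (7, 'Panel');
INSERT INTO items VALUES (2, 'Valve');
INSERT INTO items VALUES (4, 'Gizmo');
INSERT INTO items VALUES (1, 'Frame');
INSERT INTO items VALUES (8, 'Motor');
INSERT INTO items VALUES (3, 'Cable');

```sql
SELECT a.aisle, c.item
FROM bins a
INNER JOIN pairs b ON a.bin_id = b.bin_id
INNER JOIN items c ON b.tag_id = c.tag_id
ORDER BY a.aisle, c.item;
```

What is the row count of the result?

1

Step 1 — a INNER JOIN b on bin_id → 1 row(s).
Then INNER JOIN `items c` on tag_id: keep only rows whose b.tag_id appears in c.
Result: 1 row(s).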